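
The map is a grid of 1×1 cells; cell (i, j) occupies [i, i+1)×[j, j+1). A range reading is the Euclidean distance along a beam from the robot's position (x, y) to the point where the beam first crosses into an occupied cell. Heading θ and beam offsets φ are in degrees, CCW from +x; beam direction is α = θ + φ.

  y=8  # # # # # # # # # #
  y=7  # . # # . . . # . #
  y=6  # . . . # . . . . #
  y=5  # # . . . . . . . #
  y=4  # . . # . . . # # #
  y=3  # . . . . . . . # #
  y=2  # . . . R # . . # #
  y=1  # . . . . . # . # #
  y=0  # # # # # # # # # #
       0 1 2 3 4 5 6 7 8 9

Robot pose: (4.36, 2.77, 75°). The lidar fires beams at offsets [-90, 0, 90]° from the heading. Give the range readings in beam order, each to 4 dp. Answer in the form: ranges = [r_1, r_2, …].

beam 1: φ=-90°, α=345°
  direction (0.9659, -0.2588); cell (4,2); t to first gridline: x 0.6626, y 2.9751 (then +1.0353 / +3.8637)
    (5,2) via x @ 0.6626  # hit
  → r_1 = 0.6626
beam 2: φ=0°, α=75°
  direction (0.2588, 0.9659); cell (4,2); t to first gridline: x 2.4728, y 0.2381 (then +3.8637 / +1.0353)
    (4,3) via y @ 0.2381
    (4,4) via y @ 1.2734
    (4,5) via y @ 2.3087
    (5,5) via x @ 2.4728
    (5,6) via y @ 3.3439
    (5,7) via y @ 4.3792
    (5,8) via y @ 5.4145  # hit
  → r_2 = 5.4145
beam 3: φ=90°, α=165°
  direction (-0.9659, 0.2588); cell (4,2); t to first gridline: x 0.3727, y 0.8887 (then +1.0353 / +3.8637)
    (3,2) via x @ 0.3727
    (3,3) via y @ 0.8887
    (2,3) via x @ 1.4080
    (1,3) via x @ 2.4433
    (0,3) via x @ 3.4785  # hit
  → r_3 = 3.4785

ranges = [0.6626, 5.4145, 3.4785]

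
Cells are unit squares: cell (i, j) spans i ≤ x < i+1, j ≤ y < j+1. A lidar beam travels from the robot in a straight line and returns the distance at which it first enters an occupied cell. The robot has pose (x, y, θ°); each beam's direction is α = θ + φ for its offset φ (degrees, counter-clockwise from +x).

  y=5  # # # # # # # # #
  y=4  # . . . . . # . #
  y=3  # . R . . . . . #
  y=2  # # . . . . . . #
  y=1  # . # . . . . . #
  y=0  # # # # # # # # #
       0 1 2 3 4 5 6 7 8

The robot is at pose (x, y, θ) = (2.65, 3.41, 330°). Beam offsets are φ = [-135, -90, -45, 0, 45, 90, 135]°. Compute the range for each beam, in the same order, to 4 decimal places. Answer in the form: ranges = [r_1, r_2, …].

ranges = [1.5841, 1.3000, 2.4950, 4.8200, 3.4682, 1.8360, 1.6461]

beam 1: φ=-135°, α=195°
  direction (-0.9659, -0.2588); cell (2,3); t to first gridline: x 0.6729, y 1.5841 (then +1.0353 / +3.8637)
    (1,3) via x @ 0.6729
    (1,2) via y @ 1.5841  # hit
  → r_1 = 1.5841
beam 2: φ=-90°, α=240°
  direction (-0.5000, -0.8660); cell (2,3); t to first gridline: x 1.3000, y 0.4734 (then +2.0000 / +1.1547)
    (2,2) via y @ 0.4734
    (1,2) via x @ 1.3000  # hit
  → r_2 = 1.3000
beam 3: φ=-45°, α=285°
  direction (0.2588, -0.9659); cell (2,3); t to first gridline: x 1.3523, y 0.4245 (then +3.8637 / +1.0353)
    (2,2) via y @ 0.4245
    (3,2) via x @ 1.3523
    (3,1) via y @ 1.4597
    (3,0) via y @ 2.4950  # hit
  → r_3 = 2.4950
beam 4: φ=0°, α=330°
  direction (0.8660, -0.5000); cell (2,3); t to first gridline: x 0.4041, y 0.8200 (then +1.1547 / +2.0000)
    (3,3) via x @ 0.4041
    (3,2) via y @ 0.8200
    (4,2) via x @ 1.5588
    (5,2) via x @ 2.7135
    (5,1) via y @ 2.8200
    (6,1) via x @ 3.8682
    (6,0) via y @ 4.8200  # hit
  → r_4 = 4.8200
beam 5: φ=45°, α=15°
  direction (0.9659, 0.2588); cell (2,3); t to first gridline: x 0.3623, y 2.2796 (then +1.0353 / +3.8637)
    (3,3) via x @ 0.3623
    (4,3) via x @ 1.3976
    (4,4) via y @ 2.2796
    (5,4) via x @ 2.4329
    (6,4) via x @ 3.4682  # hit
  → r_5 = 3.4682
beam 6: φ=90°, α=60°
  direction (0.5000, 0.8660); cell (2,3); t to first gridline: x 0.7000, y 0.6813 (then +2.0000 / +1.1547)
    (2,4) via y @ 0.6813
    (3,4) via x @ 0.7000
    (3,5) via y @ 1.8360  # hit
  → r_6 = 1.8360
beam 7: φ=135°, α=105°
  direction (-0.2588, 0.9659); cell (2,3); t to first gridline: x 2.5114, y 0.6108 (then +3.8637 / +1.0353)
    (2,4) via y @ 0.6108
    (2,5) via y @ 1.6461  # hit
  → r_7 = 1.6461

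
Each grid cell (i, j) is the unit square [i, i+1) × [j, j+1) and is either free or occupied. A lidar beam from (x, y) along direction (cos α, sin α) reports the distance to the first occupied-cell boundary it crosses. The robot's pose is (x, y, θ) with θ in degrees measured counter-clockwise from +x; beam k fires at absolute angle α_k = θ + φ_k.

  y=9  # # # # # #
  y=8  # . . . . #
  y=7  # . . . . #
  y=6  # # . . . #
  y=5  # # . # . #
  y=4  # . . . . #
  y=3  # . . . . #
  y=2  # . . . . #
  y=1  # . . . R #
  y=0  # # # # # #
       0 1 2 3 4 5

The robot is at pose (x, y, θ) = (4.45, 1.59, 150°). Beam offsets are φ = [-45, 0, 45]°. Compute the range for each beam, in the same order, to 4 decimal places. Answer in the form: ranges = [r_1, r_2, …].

beam 1: φ=-45°, α=105°
  cosα=-0.2588 sinα=0.9659 | (4,1) | tMaxX 1.7387 tMaxY 0.4245 | tΔX 3.8637 tΔY 1.0353
    t=0.4245 [y] (4,2)
    t=1.4597 [y] (4,3)
    t=1.7387 [x] (3,3)
    t=2.4950 [y] (3,4)
    t=3.5303 [y] (3,5) — stop
  → r_1 = 3.5303
beam 2: φ=0°, α=150°
  cosα=-0.8660 sinα=0.5000 | (4,1) | tMaxX 0.5196 tMaxY 0.8200 | tΔX 1.1547 tΔY 2.0000
    t=0.5196 [x] (3,1)
    t=0.8200 [y] (3,2)
    t=1.6743 [x] (2,2)
    t=2.8200 [y] (2,3)
    t=2.8290 [x] (1,3)
    t=3.9837 [x] (0,3) — stop
  → r_2 = 3.9837
beam 3: φ=45°, α=195°
  cosα=-0.9659 sinα=-0.2588 | (4,1) | tMaxX 0.4659 tMaxY 2.2796 | tΔX 1.0353 tΔY 3.8637
    t=0.4659 [x] (3,1)
    t=1.5012 [x] (2,1)
    t=2.2796 [y] (2,0) — stop
  → r_3 = 2.2796

ranges = [3.5303, 3.9837, 2.2796]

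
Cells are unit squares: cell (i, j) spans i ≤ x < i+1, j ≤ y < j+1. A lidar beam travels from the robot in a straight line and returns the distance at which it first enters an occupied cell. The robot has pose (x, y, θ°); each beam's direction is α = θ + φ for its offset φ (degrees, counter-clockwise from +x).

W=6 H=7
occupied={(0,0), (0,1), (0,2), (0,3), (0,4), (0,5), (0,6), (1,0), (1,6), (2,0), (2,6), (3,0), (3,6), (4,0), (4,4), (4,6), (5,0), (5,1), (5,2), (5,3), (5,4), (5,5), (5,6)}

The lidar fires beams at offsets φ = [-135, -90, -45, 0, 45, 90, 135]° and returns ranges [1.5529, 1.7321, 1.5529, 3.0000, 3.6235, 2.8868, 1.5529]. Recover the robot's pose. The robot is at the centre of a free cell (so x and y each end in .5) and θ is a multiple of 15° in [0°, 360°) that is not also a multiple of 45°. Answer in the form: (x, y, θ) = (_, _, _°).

The pose lattice has 19·16 = 304 candidates. Test each by forward raycasting.
  (1.5, 5.5, 285°): beam 1 = 0.5774 ≠ 1.5529 ✗
  (3.5, 4.5, 210°): beam 3 = 2.5882 ≠ 1.5529 ✗
  (4.5, 5.5, 150°): beam 1 = 0.5176 ≠ 1.5529 ✗
  (4.5, 2.5, 150°): beam 1 = 0.5176 ≠ 1.5529 ✗
  (3.5, 3.5, 150°): beam 2 = 1.0000 ≠ 1.7321 ✗
  …
  (2.5, 4.5, 240°): r_1=1.5529, r_2=1.7321, r_3=1.5529, r_4=3.0000, r_5=3.6235, r_6=2.8868, r_7=1.5529 — all match ✓
Unique over the lattice → pose = (2.5, 4.5, 240°).

(x, y, θ) = (2.5, 4.5, 240°)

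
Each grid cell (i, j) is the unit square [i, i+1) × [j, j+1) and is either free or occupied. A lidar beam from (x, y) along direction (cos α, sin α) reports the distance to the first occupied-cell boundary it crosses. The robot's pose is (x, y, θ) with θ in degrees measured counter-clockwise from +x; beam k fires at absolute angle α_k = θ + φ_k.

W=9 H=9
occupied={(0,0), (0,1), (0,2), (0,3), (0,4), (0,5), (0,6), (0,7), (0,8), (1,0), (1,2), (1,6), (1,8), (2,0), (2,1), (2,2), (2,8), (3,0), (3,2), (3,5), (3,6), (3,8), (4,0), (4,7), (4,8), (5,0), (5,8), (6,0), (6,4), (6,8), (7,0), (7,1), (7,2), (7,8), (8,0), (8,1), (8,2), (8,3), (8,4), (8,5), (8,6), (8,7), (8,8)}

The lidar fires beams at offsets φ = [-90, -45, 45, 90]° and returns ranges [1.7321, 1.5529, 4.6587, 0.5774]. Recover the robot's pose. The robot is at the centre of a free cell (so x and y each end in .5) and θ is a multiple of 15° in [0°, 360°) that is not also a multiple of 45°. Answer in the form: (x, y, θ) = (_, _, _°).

(x, y, θ) = (3.5, 4.5, 330°)

Enumerate (i+0.5, j+0.5, θ) over the 38 free cells and 16 admissible headings. For each, cast all 4 beams and compare to the given ranges.
  (1.5, 5.5, 345°): beam 1 = 1.9319 ≠ 1.7321 ✗
  (5.5, 3.5, 15°): beam 1 = 2.5882 ≠ 1.7321 ✗
  (7.5, 5.5, 75°): beam 1 = 0.5176 ≠ 1.7321 ✗
  …
  (3.5, 4.5, 330°): r_1=1.7321, r_2=1.5529, r_3=4.6587, r_4=0.5774 — all match ✓
Unique over the lattice → pose = (3.5, 4.5, 330°).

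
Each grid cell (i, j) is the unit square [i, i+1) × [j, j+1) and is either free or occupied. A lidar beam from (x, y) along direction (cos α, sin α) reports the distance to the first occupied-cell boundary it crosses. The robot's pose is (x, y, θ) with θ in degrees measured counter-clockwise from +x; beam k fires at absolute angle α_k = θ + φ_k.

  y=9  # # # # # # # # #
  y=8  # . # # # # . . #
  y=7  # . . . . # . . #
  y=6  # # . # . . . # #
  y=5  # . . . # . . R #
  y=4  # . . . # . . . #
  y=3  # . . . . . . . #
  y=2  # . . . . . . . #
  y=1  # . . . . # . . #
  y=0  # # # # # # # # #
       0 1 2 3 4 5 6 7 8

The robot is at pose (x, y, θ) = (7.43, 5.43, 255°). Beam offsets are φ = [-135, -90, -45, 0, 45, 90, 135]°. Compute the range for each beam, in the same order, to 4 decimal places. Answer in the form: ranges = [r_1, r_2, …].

ranges = [0.6582, 3.5510, 2.8059, 4.5863, 1.1400, 0.5901, 0.6582]

beam 1: φ=-135°, α=120°
  dir = (cos 120°, sin 120°) = (-0.5000, 0.8660); from cell (7,5)
  next x-line at t=0.8600, next y-line at t=0.6582; Δt_x=2.0000, Δt_y=1.1547
    y: enter (7,6) at t=0.6582 ← occupied
  → r_1 = 0.6582
beam 2: φ=-90°, α=165°
  dir = (cos 165°, sin 165°) = (-0.9659, 0.2588); from cell (7,5)
  next x-line at t=0.4452, next y-line at t=2.2023; Δt_x=1.0353, Δt_y=3.8637
    x: enter (6,5) at t=0.4452
    x: enter (5,5) at t=1.4804
    y: enter (5,6) at t=2.2023
    x: enter (4,6) at t=2.5157
    x: enter (3,6) at t=3.5510 ← occupied
  → r_2 = 3.5510
beam 3: φ=-45°, α=210°
  dir = (cos 210°, sin 210°) = (-0.8660, -0.5000); from cell (7,5)
  next x-line at t=0.4965, next y-line at t=0.8600; Δt_x=1.1547, Δt_y=2.0000
    x: enter (6,5) at t=0.4965
    y: enter (6,4) at t=0.8600
    x: enter (5,4) at t=1.6512
    x: enter (4,4) at t=2.8059 ← occupied
  → r_3 = 2.8059
beam 4: φ=0°, α=255°
  dir = (cos 255°, sin 255°) = (-0.2588, -0.9659); from cell (7,5)
  next x-line at t=1.6614, next y-line at t=0.4452; Δt_x=3.8637, Δt_y=1.0353
    y: enter (7,4) at t=0.4452
    y: enter (7,3) at t=1.4804
    x: enter (6,3) at t=1.6614
    y: enter (6,2) at t=2.5157
    y: enter (6,1) at t=3.5510
    y: enter (6,0) at t=4.5863 ← occupied
  → r_4 = 4.5863
beam 5: φ=45°, α=300°
  dir = (cos 300°, sin 300°) = (0.5000, -0.8660); from cell (7,5)
  next x-line at t=1.1400, next y-line at t=0.4965; Δt_x=2.0000, Δt_y=1.1547
    y: enter (7,4) at t=0.4965
    x: enter (8,4) at t=1.1400 ← occupied
  → r_5 = 1.1400
beam 6: φ=90°, α=345°
  dir = (cos 345°, sin 345°) = (0.9659, -0.2588); from cell (7,5)
  next x-line at t=0.5901, next y-line at t=1.6614; Δt_x=1.0353, Δt_y=3.8637
    x: enter (8,5) at t=0.5901 ← occupied
  → r_6 = 0.5901
beam 7: φ=135°, α=30°
  dir = (cos 30°, sin 30°) = (0.8660, 0.5000); from cell (7,5)
  next x-line at t=0.6582, next y-line at t=1.1400; Δt_x=1.1547, Δt_y=2.0000
    x: enter (8,5) at t=0.6582 ← occupied
  → r_7 = 0.6582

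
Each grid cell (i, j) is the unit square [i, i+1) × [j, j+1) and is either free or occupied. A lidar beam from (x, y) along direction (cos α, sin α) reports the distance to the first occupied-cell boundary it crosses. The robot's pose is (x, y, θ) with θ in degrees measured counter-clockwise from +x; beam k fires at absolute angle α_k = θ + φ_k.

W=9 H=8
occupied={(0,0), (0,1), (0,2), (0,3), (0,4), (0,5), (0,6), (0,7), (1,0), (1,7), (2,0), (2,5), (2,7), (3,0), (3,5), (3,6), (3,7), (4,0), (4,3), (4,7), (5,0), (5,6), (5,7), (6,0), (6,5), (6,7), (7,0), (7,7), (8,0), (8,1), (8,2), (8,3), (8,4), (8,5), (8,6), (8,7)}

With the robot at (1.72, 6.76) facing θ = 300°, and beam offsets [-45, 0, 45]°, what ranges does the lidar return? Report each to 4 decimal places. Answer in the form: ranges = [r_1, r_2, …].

beam 1: φ=-45°, α=255°
  cosα=-0.2588 sinα=-0.9659 | (1,6) | tMaxX 2.7819 tMaxY 0.7868 | tΔX 3.8637 tΔY 1.0353
    t=0.7868 [y] (1,5)
    t=1.8221 [y] (1,4)
    t=2.7819 [x] (0,4) — stop
  → r_1 = 2.7819
beam 2: φ=0°, α=300°
  cosα=0.5000 sinα=-0.8660 | (1,6) | tMaxX 0.5600 tMaxY 0.8776 | tΔX 2.0000 tΔY 1.1547
    t=0.5600 [x] (2,6)
    t=0.8776 [y] (2,5) — stop
  → r_2 = 0.8776
beam 3: φ=45°, α=345°
  cosα=0.9659 sinα=-0.2588 | (1,6) | tMaxX 0.2899 tMaxY 2.9364 | tΔX 1.0353 tΔY 3.8637
    t=0.2899 [x] (2,6)
    t=1.3252 [x] (3,6) — stop
  → r_3 = 1.3252

ranges = [2.7819, 0.8776, 1.3252]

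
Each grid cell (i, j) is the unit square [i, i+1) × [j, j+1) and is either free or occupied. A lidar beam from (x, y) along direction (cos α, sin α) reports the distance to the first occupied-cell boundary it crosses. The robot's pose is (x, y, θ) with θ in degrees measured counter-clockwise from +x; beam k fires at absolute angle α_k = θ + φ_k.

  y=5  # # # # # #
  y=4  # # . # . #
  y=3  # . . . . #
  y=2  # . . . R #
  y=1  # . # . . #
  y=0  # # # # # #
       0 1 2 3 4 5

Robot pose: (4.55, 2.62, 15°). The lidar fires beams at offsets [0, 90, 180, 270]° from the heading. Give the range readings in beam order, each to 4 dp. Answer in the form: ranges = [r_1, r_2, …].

beam 1: φ=0°, α=15°
  dir = (cos 15°, sin 15°) = (0.9659, 0.2588); from cell (4,2)
  next x-line at t=0.4659, next y-line at t=1.4682; Δt_x=1.0353, Δt_y=3.8637
    x: enter (5,2) at t=0.4659 ← occupied
  → r_1 = 0.4659
beam 2: φ=90°, α=105°
  dir = (cos 105°, sin 105°) = (-0.2588, 0.9659); from cell (4,2)
  next x-line at t=2.1250, next y-line at t=0.3934; Δt_x=3.8637, Δt_y=1.0353
    y: enter (4,3) at t=0.3934
    y: enter (4,4) at t=1.4287
    x: enter (3,4) at t=2.1250 ← occupied
  → r_2 = 2.1250
beam 3: φ=180°, α=195°
  dir = (cos 195°, sin 195°) = (-0.9659, -0.2588); from cell (4,2)
  next x-line at t=0.5694, next y-line at t=2.3955; Δt_x=1.0353, Δt_y=3.8637
    x: enter (3,2) at t=0.5694
    x: enter (2,2) at t=1.6047
    y: enter (2,1) at t=2.3955 ← occupied
  → r_3 = 2.3955
beam 4: φ=270°, α=285°
  dir = (cos 285°, sin 285°) = (0.2588, -0.9659); from cell (4,2)
  next x-line at t=1.7387, next y-line at t=0.6419; Δt_x=3.8637, Δt_y=1.0353
    y: enter (4,1) at t=0.6419
    y: enter (4,0) at t=1.6771 ← occupied
  → r_4 = 1.6771

ranges = [0.4659, 2.1250, 2.3955, 1.6771]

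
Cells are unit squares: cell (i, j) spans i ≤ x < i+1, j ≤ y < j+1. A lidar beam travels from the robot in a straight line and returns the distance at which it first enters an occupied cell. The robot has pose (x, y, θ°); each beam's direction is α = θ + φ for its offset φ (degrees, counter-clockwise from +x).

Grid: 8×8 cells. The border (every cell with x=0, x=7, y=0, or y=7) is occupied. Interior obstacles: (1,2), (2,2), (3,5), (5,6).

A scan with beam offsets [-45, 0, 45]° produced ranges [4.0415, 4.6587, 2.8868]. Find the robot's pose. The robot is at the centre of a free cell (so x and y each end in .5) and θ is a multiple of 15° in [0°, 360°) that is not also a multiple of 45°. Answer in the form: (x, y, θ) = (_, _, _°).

(x, y, θ) = (5.5, 3.5, 165°)

The pose lattice has 32·16 = 512 candidates. Test each by forward raycasting.
  (5.5, 4.5, 255°): beam 1 = 3.0000 ≠ 4.0415 ✗
  (3.5, 6.5, 30°): beam 1 = 1.5529 ≠ 4.0415 ✗
  (4.5, 5.5, 75°): beam 1 = 1.0000 ≠ 4.0415 ✗
  …
  (5.5, 3.5, 165°): r_1=4.0415, r_2=4.6587, r_3=2.8868 — all match ✓
No second candidate reproduces the full scan.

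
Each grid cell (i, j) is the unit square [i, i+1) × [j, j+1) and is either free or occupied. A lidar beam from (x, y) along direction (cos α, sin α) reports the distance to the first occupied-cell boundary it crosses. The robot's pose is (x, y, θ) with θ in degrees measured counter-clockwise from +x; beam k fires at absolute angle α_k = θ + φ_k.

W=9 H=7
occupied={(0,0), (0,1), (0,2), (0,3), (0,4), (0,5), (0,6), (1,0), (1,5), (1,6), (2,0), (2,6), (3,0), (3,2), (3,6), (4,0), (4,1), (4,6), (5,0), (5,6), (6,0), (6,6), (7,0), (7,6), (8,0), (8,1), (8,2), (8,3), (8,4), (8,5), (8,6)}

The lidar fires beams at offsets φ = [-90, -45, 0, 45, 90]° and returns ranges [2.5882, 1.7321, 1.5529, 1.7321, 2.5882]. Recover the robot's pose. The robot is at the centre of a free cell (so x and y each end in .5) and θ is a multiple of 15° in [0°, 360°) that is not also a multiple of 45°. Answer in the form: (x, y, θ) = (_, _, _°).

The pose lattice has 32·16 = 512 candidates. Test each by forward raycasting.
  (6.5, 1.5, 240°): beam 1 = 2.8868 ≠ 2.5882 ✗
  (2.5, 5.5, 300°): beam 1 = 0.5774 ≠ 2.5882 ✗
  (6.5, 2.5, 30°): beam 1 = 1.7321 ≠ 2.5882 ✗
  (1.5, 4.5, 15°): beam 1 = 3.6235 ≠ 2.5882 ✗
  …
  (2.5, 3.5, 165°): r_1=2.5882, r_2=1.7321, r_3=1.5529, r_4=1.7321, r_5=2.5882 — all match ✓
Unique over the lattice → pose = (2.5, 3.5, 165°).

(x, y, θ) = (2.5, 3.5, 165°)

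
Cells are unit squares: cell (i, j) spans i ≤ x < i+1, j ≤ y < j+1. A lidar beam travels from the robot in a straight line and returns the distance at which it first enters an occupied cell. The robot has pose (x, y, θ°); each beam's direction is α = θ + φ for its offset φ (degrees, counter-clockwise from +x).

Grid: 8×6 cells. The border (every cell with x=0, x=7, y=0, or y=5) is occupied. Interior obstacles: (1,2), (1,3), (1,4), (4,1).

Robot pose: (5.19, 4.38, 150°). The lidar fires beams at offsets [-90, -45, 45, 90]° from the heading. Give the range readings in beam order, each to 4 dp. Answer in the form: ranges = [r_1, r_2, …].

beam 1: φ=-90°, α=60°
  cosα=0.5000 sinα=0.8660 | (5,4) | tMaxX 1.6200 tMaxY 0.7159 | tΔX 2.0000 tΔY 1.1547
    t=0.7159 [y] (5,5) — stop
  → r_1 = 0.7159
beam 2: φ=-45°, α=105°
  cosα=-0.2588 sinα=0.9659 | (5,4) | tMaxX 0.7341 tMaxY 0.6419 | tΔX 3.8637 tΔY 1.0353
    t=0.6419 [y] (5,5) — stop
  → r_2 = 0.6419
beam 3: φ=45°, α=195°
  cosα=-0.9659 sinα=-0.2588 | (5,4) | tMaxX 0.1967 tMaxY 1.4682 | tΔX 1.0353 tΔY 3.8637
    t=0.1967 [x] (4,4)
    t=1.2320 [x] (3,4)
    t=1.4682 [y] (3,3)
    t=2.2673 [x] (2,3)
    t=3.3025 [x] (1,3) — stop
  → r_3 = 3.3025
beam 4: φ=90°, α=240°
  cosα=-0.5000 sinα=-0.8660 | (5,4) | tMaxX 0.3800 tMaxY 0.4388 | tΔX 2.0000 tΔY 1.1547
    t=0.3800 [x] (4,4)
    t=0.4388 [y] (4,3)
    t=1.5935 [y] (4,2)
    t=2.3800 [x] (3,2)
    t=2.7482 [y] (3,1)
    t=3.9029 [y] (3,0) — stop
  → r_4 = 3.9029

ranges = [0.7159, 0.6419, 3.3025, 3.9029]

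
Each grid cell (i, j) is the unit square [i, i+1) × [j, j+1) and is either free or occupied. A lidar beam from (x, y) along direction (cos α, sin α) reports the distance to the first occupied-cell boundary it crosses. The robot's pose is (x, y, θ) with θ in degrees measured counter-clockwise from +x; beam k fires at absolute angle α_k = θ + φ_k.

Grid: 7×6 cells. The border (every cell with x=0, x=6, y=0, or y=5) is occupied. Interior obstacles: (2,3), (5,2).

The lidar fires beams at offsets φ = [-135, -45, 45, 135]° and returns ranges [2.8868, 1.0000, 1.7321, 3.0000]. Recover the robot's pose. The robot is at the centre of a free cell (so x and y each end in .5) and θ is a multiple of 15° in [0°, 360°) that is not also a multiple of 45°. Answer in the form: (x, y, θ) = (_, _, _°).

The pose lattice has 18·16 = 288 candidates. Test each by forward raycasting.
  (4.5, 4.5, 345°): beam 1 = 1.7321 ≠ 2.8868 ✗
  (4.5, 3.5, 210°): beam 1 = 1.5529 ≠ 2.8868 ✗
  (3.5, 2.5, 255°): beam 1 = 1.0000 ≠ 2.8868 ✗
  …
  (4.5, 3.5, 15°): r_1=2.8868, r_2=1.0000, r_3=1.7321, r_4=3.0000 — all match ✓
Only this pose fits every beam.

(x, y, θ) = (4.5, 3.5, 15°)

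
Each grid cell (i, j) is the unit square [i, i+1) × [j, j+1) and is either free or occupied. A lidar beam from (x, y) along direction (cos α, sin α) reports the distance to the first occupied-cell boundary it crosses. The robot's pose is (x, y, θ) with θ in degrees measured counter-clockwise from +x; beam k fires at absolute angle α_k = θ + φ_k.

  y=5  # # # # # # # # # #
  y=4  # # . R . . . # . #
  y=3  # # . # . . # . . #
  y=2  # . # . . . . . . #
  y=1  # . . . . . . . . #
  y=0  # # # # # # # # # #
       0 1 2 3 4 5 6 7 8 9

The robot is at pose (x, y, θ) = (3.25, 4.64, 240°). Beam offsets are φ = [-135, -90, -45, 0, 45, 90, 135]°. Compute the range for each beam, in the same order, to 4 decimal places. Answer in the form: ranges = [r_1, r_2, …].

beam 1: φ=-135°, α=105°
  direction (-0.2588, 0.9659); cell (3,4); t to first gridline: x 0.9659, y 0.3727 (then +3.8637 / +1.0353)
    (3,5) via y @ 0.3727  # hit
  → r_1 = 0.3727
beam 2: φ=-90°, α=150°
  direction (-0.8660, 0.5000); cell (3,4); t to first gridline: x 0.2887, y 0.7200 (then +1.1547 / +2.0000)
    (2,4) via x @ 0.2887
    (2,5) via y @ 0.7200  # hit
  → r_2 = 0.7200
beam 3: φ=-45°, α=195°
  direction (-0.9659, -0.2588); cell (3,4); t to first gridline: x 0.2588, y 2.4728 (then +1.0353 / +3.8637)
    (2,4) via x @ 0.2588
    (1,4) via x @ 1.2941  # hit
  → r_3 = 1.2941
beam 4: φ=0°, α=240°
  direction (-0.5000, -0.8660); cell (3,4); t to first gridline: x 0.5000, y 0.7390 (then +2.0000 / +1.1547)
    (2,4) via x @ 0.5000
    (2,3) via y @ 0.7390
    (2,2) via y @ 1.8937  # hit
  → r_4 = 1.8937
beam 5: φ=45°, α=285°
  direction (0.2588, -0.9659); cell (3,4); t to first gridline: x 2.8978, y 0.6626 (then +3.8637 / +1.0353)
    (3,3) via y @ 0.6626  # hit
  → r_5 = 0.6626
beam 6: φ=90°, α=330°
  direction (0.8660, -0.5000); cell (3,4); t to first gridline: x 0.8660, y 1.2800 (then +1.1547 / +2.0000)
    (4,4) via x @ 0.8660
    (4,3) via y @ 1.2800
    (5,3) via x @ 2.0207
    (6,3) via x @ 3.1754  # hit
  → r_6 = 3.1754
beam 7: φ=135°, α=15°
  direction (0.9659, 0.2588); cell (3,4); t to first gridline: x 0.7765, y 1.3909 (then +1.0353 / +3.8637)
    (4,4) via x @ 0.7765
    (4,5) via y @ 1.3909  # hit
  → r_7 = 1.3909

ranges = [0.3727, 0.7200, 1.2941, 1.8937, 0.6626, 3.1754, 1.3909]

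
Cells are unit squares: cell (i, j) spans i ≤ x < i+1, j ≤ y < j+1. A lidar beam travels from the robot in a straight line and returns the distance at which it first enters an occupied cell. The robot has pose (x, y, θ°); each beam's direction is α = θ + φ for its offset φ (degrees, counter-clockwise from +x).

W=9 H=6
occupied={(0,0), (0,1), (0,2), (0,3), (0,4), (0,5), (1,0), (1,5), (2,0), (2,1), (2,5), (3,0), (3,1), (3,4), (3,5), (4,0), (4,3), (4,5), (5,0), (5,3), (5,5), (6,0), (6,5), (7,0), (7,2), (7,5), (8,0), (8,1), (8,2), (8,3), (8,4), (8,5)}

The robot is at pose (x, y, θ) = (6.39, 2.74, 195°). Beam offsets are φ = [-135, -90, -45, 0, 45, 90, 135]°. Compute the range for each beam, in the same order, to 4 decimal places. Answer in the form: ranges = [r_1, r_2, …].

beam 1: φ=-135°, α=60°
  direction (0.5000, 0.8660); cell (6,2); t to first gridline: x 1.2200, y 0.3002 (then +2.0000 / +1.1547)
    (6,3) via y @ 0.3002
    (7,3) via x @ 1.2200
    (7,4) via y @ 1.4549
    (7,5) via y @ 2.6096  # hit
  → r_1 = 2.6096
beam 2: φ=-90°, α=105°
  direction (-0.2588, 0.9659); cell (6,2); t to first gridline: x 1.5068, y 0.2692 (then +3.8637 / +1.0353)
    (6,3) via y @ 0.2692
    (6,4) via y @ 1.3044
    (5,4) via x @ 1.5068
    (5,5) via y @ 2.3397  # hit
  → r_2 = 2.3397
beam 3: φ=-45°, α=150°
  direction (-0.8660, 0.5000); cell (6,2); t to first gridline: x 0.4503, y 0.5200 (then +1.1547 / +2.0000)
    (5,2) via x @ 0.4503
    (5,3) via y @ 0.5200  # hit
  → r_3 = 0.5200
beam 4: φ=0°, α=195°
  direction (-0.9659, -0.2588); cell (6,2); t to first gridline: x 0.4038, y 2.8591 (then +1.0353 / +3.8637)
    (5,2) via x @ 0.4038
    (4,2) via x @ 1.4390
    (3,2) via x @ 2.4743
    (3,1) via y @ 2.8591  # hit
  → r_4 = 2.8591
beam 5: φ=45°, α=240°
  direction (-0.5000, -0.8660); cell (6,2); t to first gridline: x 0.7800, y 0.8545 (then +2.0000 / +1.1547)
    (5,2) via x @ 0.7800
    (5,1) via y @ 0.8545
    (5,0) via y @ 2.0092  # hit
  → r_5 = 2.0092
beam 6: φ=90°, α=285°
  direction (0.2588, -0.9659); cell (6,2); t to first gridline: x 2.3569, y 0.7661 (then +3.8637 / +1.0353)
    (6,1) via y @ 0.7661
    (6,0) via y @ 1.8014  # hit
  → r_6 = 1.8014
beam 7: φ=135°, α=330°
  direction (0.8660, -0.5000); cell (6,2); t to first gridline: x 0.7044, y 1.4800 (then +1.1547 / +2.0000)
    (7,2) via x @ 0.7044  # hit
  → r_7 = 0.7044

ranges = [2.6096, 2.3397, 0.5200, 2.8591, 2.0092, 1.8014, 0.7044]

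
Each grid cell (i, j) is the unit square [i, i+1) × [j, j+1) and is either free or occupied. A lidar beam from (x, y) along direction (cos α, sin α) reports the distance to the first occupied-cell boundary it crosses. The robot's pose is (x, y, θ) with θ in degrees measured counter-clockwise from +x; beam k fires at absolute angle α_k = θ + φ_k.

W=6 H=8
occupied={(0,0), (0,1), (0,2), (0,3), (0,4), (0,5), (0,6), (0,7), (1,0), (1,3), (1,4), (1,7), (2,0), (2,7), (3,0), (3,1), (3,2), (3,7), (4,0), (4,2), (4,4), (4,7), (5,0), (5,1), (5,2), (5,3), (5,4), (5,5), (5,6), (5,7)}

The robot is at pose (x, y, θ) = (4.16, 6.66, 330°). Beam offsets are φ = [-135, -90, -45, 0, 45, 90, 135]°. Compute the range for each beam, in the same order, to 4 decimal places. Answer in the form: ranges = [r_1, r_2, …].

ranges = [3.2715, 6.3200, 1.7186, 0.9699, 0.8696, 0.3926, 0.3520]

beam 1: φ=-135°, α=195°
  direction (-0.9659, -0.2588); cell (4,6); t to first gridline: x 0.1656, y 2.5500 (then +1.0353 / +3.8637)
    (3,6) via x @ 0.1656
    (2,6) via x @ 1.2009
    (1,6) via x @ 2.2362
    (1,5) via y @ 2.5500
    (0,5) via x @ 3.2715  # hit
  → r_1 = 3.2715
beam 2: φ=-90°, α=240°
  direction (-0.5000, -0.8660); cell (4,6); t to first gridline: x 0.3200, y 0.7621 (then +2.0000 / +1.1547)
    (3,6) via x @ 0.3200
    (3,5) via y @ 0.7621
    (3,4) via y @ 1.9168
    (2,4) via x @ 2.3200
    (2,3) via y @ 3.0715
    (2,2) via y @ 4.2262
    (1,2) via x @ 4.3200
    (1,1) via y @ 5.3809
    (0,1) via x @ 6.3200  # hit
  → r_2 = 6.3200
beam 3: φ=-45°, α=285°
  direction (0.2588, -0.9659); cell (4,6); t to first gridline: x 3.2455, y 0.6833 (then +3.8637 / +1.0353)
    (4,5) via y @ 0.6833
    (4,4) via y @ 1.7186  # hit
  → r_3 = 1.7186
beam 4: φ=0°, α=330°
  direction (0.8660, -0.5000); cell (4,6); t to first gridline: x 0.9699, y 1.3200 (then +1.1547 / +2.0000)
    (5,6) via x @ 0.9699  # hit
  → r_4 = 0.9699
beam 5: φ=45°, α=15°
  direction (0.9659, 0.2588); cell (4,6); t to first gridline: x 0.8696, y 1.3137 (then +1.0353 / +3.8637)
    (5,6) via x @ 0.8696  # hit
  → r_5 = 0.8696
beam 6: φ=90°, α=60°
  direction (0.5000, 0.8660); cell (4,6); t to first gridline: x 1.6800, y 0.3926 (then +2.0000 / +1.1547)
    (4,7) via y @ 0.3926  # hit
  → r_6 = 0.3926
beam 7: φ=135°, α=105°
  direction (-0.2588, 0.9659); cell (4,6); t to first gridline: x 0.6182, y 0.3520 (then +3.8637 / +1.0353)
    (4,7) via y @ 0.3520  # hit
  → r_7 = 0.3520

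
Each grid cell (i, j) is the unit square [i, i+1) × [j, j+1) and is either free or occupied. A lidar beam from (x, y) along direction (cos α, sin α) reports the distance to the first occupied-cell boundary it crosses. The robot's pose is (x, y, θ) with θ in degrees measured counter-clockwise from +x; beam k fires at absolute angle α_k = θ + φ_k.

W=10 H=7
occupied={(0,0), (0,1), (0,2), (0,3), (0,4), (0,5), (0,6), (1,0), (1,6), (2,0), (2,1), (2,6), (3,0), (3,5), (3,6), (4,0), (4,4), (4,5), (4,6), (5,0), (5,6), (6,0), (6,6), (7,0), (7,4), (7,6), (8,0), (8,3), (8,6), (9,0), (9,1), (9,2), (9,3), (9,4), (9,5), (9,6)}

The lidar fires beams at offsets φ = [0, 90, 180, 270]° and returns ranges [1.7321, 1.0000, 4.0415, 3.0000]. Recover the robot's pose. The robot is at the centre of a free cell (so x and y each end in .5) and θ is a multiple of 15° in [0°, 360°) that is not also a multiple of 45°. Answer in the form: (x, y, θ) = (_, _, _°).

(x, y, θ) = (7.5, 2.5, 300°)

Candidates: 34 free-cell centres × 16 headings = 544 poses. Raycast each; keep the one whose scan matches to 4 dp.
  (2.5, 5.5, 60°): beam 1 = 0.5774 ≠ 1.7321 ✗
  (2.5, 5.5, 330°): beam 1 = 0.5774 ≠ 1.7321 ✗
  (8.5, 5.5, 30°): beam 1 = 0.5774 ≠ 1.7321 ✗
  …
  (7.5, 2.5, 300°): r_1=1.7321, r_2=1.0000, r_3=4.0415, r_4=3.0000 — all match ✓
Unique over the lattice → pose = (7.5, 2.5, 300°).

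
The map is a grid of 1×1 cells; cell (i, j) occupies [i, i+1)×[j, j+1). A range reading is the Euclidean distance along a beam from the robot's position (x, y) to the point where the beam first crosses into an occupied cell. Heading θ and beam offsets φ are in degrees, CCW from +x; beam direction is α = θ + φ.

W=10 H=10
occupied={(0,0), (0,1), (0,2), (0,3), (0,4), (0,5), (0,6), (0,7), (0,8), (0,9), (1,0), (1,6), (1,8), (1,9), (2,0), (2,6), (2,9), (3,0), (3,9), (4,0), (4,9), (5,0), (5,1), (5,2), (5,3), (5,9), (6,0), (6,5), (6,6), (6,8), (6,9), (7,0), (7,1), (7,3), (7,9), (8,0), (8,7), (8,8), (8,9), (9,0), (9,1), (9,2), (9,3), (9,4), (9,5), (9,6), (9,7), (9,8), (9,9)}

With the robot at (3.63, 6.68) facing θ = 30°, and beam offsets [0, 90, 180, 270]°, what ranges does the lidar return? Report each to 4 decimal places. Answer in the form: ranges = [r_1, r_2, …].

ranges = [2.7366, 2.6789, 0.7275, 3.0946]

beam 1: φ=0°, α=30°
  direction (0.8660, 0.5000); cell (3,6); t to first gridline: x 0.4272, y 0.6400 (then +1.1547 / +2.0000)
    (4,6) via x @ 0.4272
    (4,7) via y @ 0.6400
    (5,7) via x @ 1.5819
    (5,8) via y @ 2.6400
    (6,8) via x @ 2.7366  # hit
  → r_1 = 2.7366
beam 2: φ=90°, α=120°
  direction (-0.5000, 0.8660); cell (3,6); t to first gridline: x 1.2600, y 0.3695 (then +2.0000 / +1.1547)
    (3,7) via y @ 0.3695
    (2,7) via x @ 1.2600
    (2,8) via y @ 1.5242
    (2,9) via y @ 2.6789  # hit
  → r_2 = 2.6789
beam 3: φ=180°, α=210°
  direction (-0.8660, -0.5000); cell (3,6); t to first gridline: x 0.7275, y 1.3600 (then +1.1547 / +2.0000)
    (2,6) via x @ 0.7275  # hit
  → r_3 = 0.7275
beam 4: φ=270°, α=300°
  direction (0.5000, -0.8660); cell (3,6); t to first gridline: x 0.7400, y 0.7852 (then +2.0000 / +1.1547)
    (4,6) via x @ 0.7400
    (4,5) via y @ 0.7852
    (4,4) via y @ 1.9399
    (5,4) via x @ 2.7400
    (5,3) via y @ 3.0946  # hit
  → r_4 = 3.0946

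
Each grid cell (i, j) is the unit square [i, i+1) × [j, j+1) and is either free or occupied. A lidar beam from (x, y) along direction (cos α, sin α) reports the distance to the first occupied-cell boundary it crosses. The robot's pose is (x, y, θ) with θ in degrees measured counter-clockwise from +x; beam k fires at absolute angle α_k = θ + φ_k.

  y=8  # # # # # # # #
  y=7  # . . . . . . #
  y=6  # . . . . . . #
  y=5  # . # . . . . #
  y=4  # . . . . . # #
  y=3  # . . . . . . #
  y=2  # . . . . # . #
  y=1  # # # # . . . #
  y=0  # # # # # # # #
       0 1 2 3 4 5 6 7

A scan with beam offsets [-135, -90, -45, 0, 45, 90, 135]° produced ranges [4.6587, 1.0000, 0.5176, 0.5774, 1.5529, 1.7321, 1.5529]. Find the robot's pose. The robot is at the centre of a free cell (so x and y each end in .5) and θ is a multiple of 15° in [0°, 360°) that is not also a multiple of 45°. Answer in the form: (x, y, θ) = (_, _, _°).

Enumerate (i+0.5, j+0.5, θ) over the 36 free cells and 16 admissible headings. For each, cast all 7 beams and compare to the given ranges.
  (3.5, 3.5, 195°): beam 1 = 5.1962 ≠ 4.6587 ✗
  (6.5, 2.5, 345°): beam 1 = 0.5774 ≠ 4.6587 ✗
  (5.5, 7.5, 330°): beam 2 = 6.3509 ≠ 1.0000 ✗
  (6.5, 3.5, 240°): beam 1 = 0.5176 ≠ 4.6587 ✗
  …
  (2.5, 7.5, 120°): r_1=4.6587, r_2=1.0000, r_3=0.5176, r_4=0.5774, r_5=1.5529, r_6=1.7321, r_7=1.5529 — all match ✓
Only this pose fits every beam.

(x, y, θ) = (2.5, 7.5, 120°)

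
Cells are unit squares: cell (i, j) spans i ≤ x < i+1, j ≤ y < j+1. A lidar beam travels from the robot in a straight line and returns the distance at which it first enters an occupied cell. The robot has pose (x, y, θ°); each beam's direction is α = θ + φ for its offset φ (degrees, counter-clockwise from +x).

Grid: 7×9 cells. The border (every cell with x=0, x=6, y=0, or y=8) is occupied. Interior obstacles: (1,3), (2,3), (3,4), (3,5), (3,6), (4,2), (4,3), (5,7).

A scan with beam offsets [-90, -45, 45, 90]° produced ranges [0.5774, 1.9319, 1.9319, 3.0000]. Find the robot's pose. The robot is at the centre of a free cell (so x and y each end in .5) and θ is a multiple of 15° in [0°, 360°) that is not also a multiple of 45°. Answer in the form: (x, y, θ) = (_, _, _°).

(x, y, θ) = (4.5, 7.5, 210°)

The pose lattice has 27·16 = 432 candidates. Test each by forward raycasting.
  (1.5, 6.5, 210°): beam 1 = 1.0000 ≠ 0.5774 ✗
  (2.5, 2.5, 300°): beam 1 = 1.7321 ≠ 0.5774 ✗
  (1.5, 4.5, 30°): beam 2 = 1.5529 ≠ 1.9319 ✗
  (1.5, 2.5, 60°): beam 1 = 3.0000 ≠ 0.5774 ✗
  …
  (4.5, 7.5, 210°): r_1=0.5774, r_2=1.9319, r_3=1.9319, r_4=3.0000 — all match ✓
Unique over the lattice → pose = (4.5, 7.5, 210°).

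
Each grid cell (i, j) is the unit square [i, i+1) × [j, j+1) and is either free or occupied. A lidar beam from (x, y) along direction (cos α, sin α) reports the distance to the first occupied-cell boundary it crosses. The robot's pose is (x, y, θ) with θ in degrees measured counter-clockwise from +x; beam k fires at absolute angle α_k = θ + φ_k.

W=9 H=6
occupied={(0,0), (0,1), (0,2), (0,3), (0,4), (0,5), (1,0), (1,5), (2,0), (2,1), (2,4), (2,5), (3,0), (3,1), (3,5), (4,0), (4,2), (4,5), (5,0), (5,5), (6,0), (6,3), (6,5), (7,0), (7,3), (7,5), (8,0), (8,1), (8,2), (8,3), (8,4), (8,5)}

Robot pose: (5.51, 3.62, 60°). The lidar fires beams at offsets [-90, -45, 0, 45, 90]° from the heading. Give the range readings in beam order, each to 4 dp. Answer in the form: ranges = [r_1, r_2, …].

ranges = [0.5658, 0.5073, 1.5935, 1.4287, 2.7600]

beam 1: φ=-90°, α=330°
  dir = (cos 330°, sin 330°) = (0.8660, -0.5000); from cell (5,3)
  next x-line at t=0.5658, next y-line at t=1.2400; Δt_x=1.1547, Δt_y=2.0000
    x: enter (6,3) at t=0.5658 ← occupied
  → r_1 = 0.5658
beam 2: φ=-45°, α=15°
  dir = (cos 15°, sin 15°) = (0.9659, 0.2588); from cell (5,3)
  next x-line at t=0.5073, next y-line at t=1.4682; Δt_x=1.0353, Δt_y=3.8637
    x: enter (6,3) at t=0.5073 ← occupied
  → r_2 = 0.5073
beam 3: φ=0°, α=60°
  dir = (cos 60°, sin 60°) = (0.5000, 0.8660); from cell (5,3)
  next x-line at t=0.9800, next y-line at t=0.4388; Δt_x=2.0000, Δt_y=1.1547
    y: enter (5,4) at t=0.4388
    x: enter (6,4) at t=0.9800
    y: enter (6,5) at t=1.5935 ← occupied
  → r_3 = 1.5935
beam 4: φ=45°, α=105°
  dir = (cos 105°, sin 105°) = (-0.2588, 0.9659); from cell (5,3)
  next x-line at t=1.9705, next y-line at t=0.3934; Δt_x=3.8637, Δt_y=1.0353
    y: enter (5,4) at t=0.3934
    y: enter (5,5) at t=1.4287 ← occupied
  → r_4 = 1.4287
beam 5: φ=90°, α=150°
  dir = (cos 150°, sin 150°) = (-0.8660, 0.5000); from cell (5,3)
  next x-line at t=0.5889, next y-line at t=0.7600; Δt_x=1.1547, Δt_y=2.0000
    x: enter (4,3) at t=0.5889
    y: enter (4,4) at t=0.7600
    x: enter (3,4) at t=1.7436
    y: enter (3,5) at t=2.7600 ← occupied
  → r_5 = 2.7600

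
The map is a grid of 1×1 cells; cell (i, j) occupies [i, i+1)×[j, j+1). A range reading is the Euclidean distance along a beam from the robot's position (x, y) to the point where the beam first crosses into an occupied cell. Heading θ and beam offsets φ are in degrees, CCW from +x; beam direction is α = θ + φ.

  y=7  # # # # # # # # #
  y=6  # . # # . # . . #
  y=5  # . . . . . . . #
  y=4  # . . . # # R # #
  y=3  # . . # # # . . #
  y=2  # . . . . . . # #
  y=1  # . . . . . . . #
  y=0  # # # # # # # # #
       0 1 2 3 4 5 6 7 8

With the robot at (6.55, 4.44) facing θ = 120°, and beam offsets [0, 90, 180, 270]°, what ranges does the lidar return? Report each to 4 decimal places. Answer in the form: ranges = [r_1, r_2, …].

ranges = [1.8013, 0.6351, 1.6628, 0.5196]

beam 1: φ=0°, α=120°
  cosα=-0.5000 sinα=0.8660 | (6,4) | tMaxX 1.1000 tMaxY 0.6466 | tΔX 2.0000 tΔY 1.1547
    t=0.6466 [y] (6,5)
    t=1.1000 [x] (5,5)
    t=1.8013 [y] (5,6) — stop
  → r_1 = 1.8013
beam 2: φ=90°, α=210°
  cosα=-0.8660 sinα=-0.5000 | (6,4) | tMaxX 0.6351 tMaxY 0.8800 | tΔX 1.1547 tΔY 2.0000
    t=0.6351 [x] (5,4) — stop
  → r_2 = 0.6351
beam 3: φ=180°, α=300°
  cosα=0.5000 sinα=-0.8660 | (6,4) | tMaxX 0.9000 tMaxY 0.5081 | tΔX 2.0000 tΔY 1.1547
    t=0.5081 [y] (6,3)
    t=0.9000 [x] (7,3)
    t=1.6628 [y] (7,2) — stop
  → r_3 = 1.6628
beam 4: φ=270°, α=30°
  cosα=0.8660 sinα=0.5000 | (6,4) | tMaxX 0.5196 tMaxY 1.1200 | tΔX 1.1547 tΔY 2.0000
    t=0.5196 [x] (7,4) — stop
  → r_4 = 0.5196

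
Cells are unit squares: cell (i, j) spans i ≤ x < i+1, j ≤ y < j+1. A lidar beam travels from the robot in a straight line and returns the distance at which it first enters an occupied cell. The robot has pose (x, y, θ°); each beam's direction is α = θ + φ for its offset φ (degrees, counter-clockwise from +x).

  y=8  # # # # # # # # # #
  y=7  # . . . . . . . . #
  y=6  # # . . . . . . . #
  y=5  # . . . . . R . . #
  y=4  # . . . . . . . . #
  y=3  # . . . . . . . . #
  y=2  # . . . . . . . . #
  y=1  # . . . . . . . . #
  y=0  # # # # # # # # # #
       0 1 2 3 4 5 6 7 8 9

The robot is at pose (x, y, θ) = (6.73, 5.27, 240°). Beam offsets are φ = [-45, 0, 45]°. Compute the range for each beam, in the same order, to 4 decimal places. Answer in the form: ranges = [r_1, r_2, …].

beam 1: φ=-45°, α=195°
  dir = (cos 195°, sin 195°) = (-0.9659, -0.2588); from cell (6,5)
  next x-line at t=0.7558, next y-line at t=1.0432; Δt_x=1.0353, Δt_y=3.8637
    x: enter (5,5) at t=0.7558
    y: enter (5,4) at t=1.0432
    x: enter (4,4) at t=1.7910
    x: enter (3,4) at t=2.8263
    x: enter (2,4) at t=3.8616
    x: enter (1,4) at t=4.8969
    y: enter (1,3) at t=4.9069
    x: enter (0,3) at t=5.9321 ← occupied
  → r_1 = 5.9321
beam 2: φ=0°, α=240°
  dir = (cos 240°, sin 240°) = (-0.5000, -0.8660); from cell (6,5)
  next x-line at t=1.4600, next y-line at t=0.3118; Δt_x=2.0000, Δt_y=1.1547
    y: enter (6,4) at t=0.3118
    x: enter (5,4) at t=1.4600
    y: enter (5,3) at t=1.4665
    y: enter (5,2) at t=2.6212
    x: enter (4,2) at t=3.4600
    y: enter (4,1) at t=3.7759
    y: enter (4,0) at t=4.9306 ← occupied
  → r_2 = 4.9306
beam 3: φ=45°, α=285°
  dir = (cos 285°, sin 285°) = (0.2588, -0.9659); from cell (6,5)
  next x-line at t=1.0432, next y-line at t=0.2795; Δt_x=3.8637, Δt_y=1.0353
    y: enter (6,4) at t=0.2795
    x: enter (7,4) at t=1.0432
    y: enter (7,3) at t=1.3148
    y: enter (7,2) at t=2.3501
    y: enter (7,1) at t=3.3854
    y: enter (7,0) at t=4.4206 ← occupied
  → r_3 = 4.4206

ranges = [5.9321, 4.9306, 4.4206]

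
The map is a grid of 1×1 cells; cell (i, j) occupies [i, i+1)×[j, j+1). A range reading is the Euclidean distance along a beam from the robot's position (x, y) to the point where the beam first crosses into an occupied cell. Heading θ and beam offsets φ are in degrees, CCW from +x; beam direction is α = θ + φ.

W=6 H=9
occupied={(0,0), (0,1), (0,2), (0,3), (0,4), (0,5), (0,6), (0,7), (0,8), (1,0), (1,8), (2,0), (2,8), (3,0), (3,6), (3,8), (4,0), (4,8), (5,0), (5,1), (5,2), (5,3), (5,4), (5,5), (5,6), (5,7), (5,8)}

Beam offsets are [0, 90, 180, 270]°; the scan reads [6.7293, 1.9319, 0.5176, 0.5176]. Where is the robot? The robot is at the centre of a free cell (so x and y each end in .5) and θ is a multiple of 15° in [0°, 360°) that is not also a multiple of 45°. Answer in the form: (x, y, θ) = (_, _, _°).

The pose lattice has 27·16 = 432 candidates. Test each by forward raycasting.
  (2.5, 6.5, 105°): beam 1 = 1.5529 ≠ 6.7293 ✗
  (4.5, 5.5, 330°): beam 1 = 0.5774 ≠ 6.7293 ✗
  (4.5, 7.5, 60°): beam 1 = 0.5774 ≠ 6.7293 ✗
  (3.5, 5.5, 75°): beam 1 = 0.5176 ≠ 6.7293 ✗
  …
  (1.5, 7.5, 285°): r_1=6.7293, r_2=1.9319, r_3=0.5176, r_4=0.5176 — all match ✓
Unique over the lattice → pose = (1.5, 7.5, 285°).

(x, y, θ) = (1.5, 7.5, 285°)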